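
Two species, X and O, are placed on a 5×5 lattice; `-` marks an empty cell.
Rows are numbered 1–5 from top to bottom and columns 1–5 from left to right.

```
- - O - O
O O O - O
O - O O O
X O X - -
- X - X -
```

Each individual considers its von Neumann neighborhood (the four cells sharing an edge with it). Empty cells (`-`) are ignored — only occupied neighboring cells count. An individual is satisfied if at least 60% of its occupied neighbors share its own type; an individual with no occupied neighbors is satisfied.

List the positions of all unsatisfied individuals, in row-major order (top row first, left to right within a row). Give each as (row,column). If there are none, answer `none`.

(1,3)O 1/1 ✓
(1,5)O 1/1 ✓
(2,1)O 2/2 ✓
(2,2)O 2/2 ✓
(2,3)O 3/3 ✓
(2,5)O 2/2 ✓
(3,1)O 1/2 ✗
(3,3)O 2/3 ✓
(3,4)O 2/2 ✓
(3,5)O 2/2 ✓
(4,1)X 0/2 ✗
(4,2)O 0/3 ✗
(4,3)X 0/2 ✗
(5,2)X 0/1 ✗
(5,4)X 0/0 ✓

(3,1), (4,1), (4,2), (4,3), (5,2)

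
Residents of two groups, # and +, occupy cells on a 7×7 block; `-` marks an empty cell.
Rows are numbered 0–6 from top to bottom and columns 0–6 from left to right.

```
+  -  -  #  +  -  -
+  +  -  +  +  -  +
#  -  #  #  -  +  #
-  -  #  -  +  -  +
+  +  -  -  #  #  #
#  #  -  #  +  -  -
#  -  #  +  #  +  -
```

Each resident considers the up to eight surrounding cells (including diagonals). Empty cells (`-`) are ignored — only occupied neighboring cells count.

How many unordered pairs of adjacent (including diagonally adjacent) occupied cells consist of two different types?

30

Scan each occupied cell's neighbors to the right and below (and the two forward diagonals) so each pair is counted once.
Row 0: +(0,0)–+(1,0)= +(0,0)–+(1,1)= #(0,3)–+(0,4)≠ #(0,3)–+(1,3)≠ #(0,3)–+(1,4)≠ +(0,4)–+(1,4)= +(0,4)–+(1,3)=  → 3/7 unlike.
Row 1: +(1,0)–+(1,1)= +(1,0)–#(2,0)≠ +(1,1)–#(2,2)≠ +(1,1)–#(2,0)≠ +(1,3)–+(1,4)= +(1,3)–#(2,3)≠ +(1,3)–#(2,2)≠ +(1,4)–+(2,5)= +(1,4)–#(2,3)≠ +(1,6)–#(2,6)≠ +(1,6)–+(2,5)=  → 7/11 unlike.
Row 2: #(2,2)–#(2,3)= #(2,2)–#(3,2)= #(2,3)–+(3,4)≠ #(2,3)–#(3,2)= +(2,5)–#(2,6)≠ +(2,5)–+(3,6)= +(2,5)–+(3,4)= #(2,6)–+(3,6)≠  → 3/8 unlike.
Row 3: #(3,2)–+(4,1)≠ +(3,4)–#(4,4)≠ +(3,4)–#(4,5)≠ +(3,6)–#(4,6)≠ +(3,6)–#(4,5)≠  → 5/5 unlike.
Row 4: +(4,0)–+(4,1)= +(4,0)–#(5,0)≠ +(4,0)–#(5,1)≠ +(4,1)–#(5,1)≠ +(4,1)–#(5,0)≠ #(4,4)–#(4,5)= #(4,4)–+(5,4)≠ #(4,4)–#(5,3)= #(4,5)–#(4,6)= #(4,5)–+(5,4)≠  → 6/10 unlike.
Row 5: #(5,0)–#(5,1)= #(5,0)–#(6,0)= #(5,1)–#(6,2)= #(5,1)–#(6,0)= #(5,3)–+(5,4)≠ #(5,3)–+(6,3)≠ #(5,3)–#(6,4)= #(5,3)–#(6,2)= +(5,4)–#(6,4)≠ +(5,4)–+(6,5)= +(5,4)–+(6,3)=  → 3/11 unlike.
Row 6: #(6,2)–+(6,3)≠ +(6,3)–#(6,4)≠ #(6,4)–+(6,5)≠  → 3/3 unlike.
Total adjacent occupied pairs: 55; unlike-type pairs: 30.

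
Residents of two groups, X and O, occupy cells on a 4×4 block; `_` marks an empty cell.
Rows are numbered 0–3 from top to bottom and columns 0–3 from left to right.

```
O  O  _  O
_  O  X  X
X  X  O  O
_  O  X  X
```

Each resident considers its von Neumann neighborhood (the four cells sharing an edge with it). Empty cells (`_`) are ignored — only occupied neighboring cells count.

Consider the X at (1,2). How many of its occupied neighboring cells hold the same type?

Occupied neighbors of (1,2): (2,2)=O, (1,1)=O, (1,3)=X.
Same type (X): 1 of 3.

1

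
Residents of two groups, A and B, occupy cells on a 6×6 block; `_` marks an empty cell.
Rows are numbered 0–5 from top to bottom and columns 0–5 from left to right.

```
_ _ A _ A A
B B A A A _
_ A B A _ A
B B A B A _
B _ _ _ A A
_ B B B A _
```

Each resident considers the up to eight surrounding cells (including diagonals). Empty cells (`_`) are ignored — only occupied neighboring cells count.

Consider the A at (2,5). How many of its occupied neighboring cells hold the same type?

Occupied neighbors of (2,5): (1,4)=A, (3,4)=A.
Same type (A): 2 of 2.

2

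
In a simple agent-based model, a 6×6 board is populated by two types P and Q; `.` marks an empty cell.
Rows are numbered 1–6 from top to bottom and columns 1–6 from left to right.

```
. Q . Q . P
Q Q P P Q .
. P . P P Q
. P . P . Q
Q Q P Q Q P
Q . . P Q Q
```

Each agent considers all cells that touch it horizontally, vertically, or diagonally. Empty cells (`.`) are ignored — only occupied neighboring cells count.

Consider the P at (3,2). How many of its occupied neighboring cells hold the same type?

Occupied neighbors of (3,2): (2,1)=Q, (2,2)=Q, (2,3)=P, (4,2)=P.
Same type (P): 2 of 4.

2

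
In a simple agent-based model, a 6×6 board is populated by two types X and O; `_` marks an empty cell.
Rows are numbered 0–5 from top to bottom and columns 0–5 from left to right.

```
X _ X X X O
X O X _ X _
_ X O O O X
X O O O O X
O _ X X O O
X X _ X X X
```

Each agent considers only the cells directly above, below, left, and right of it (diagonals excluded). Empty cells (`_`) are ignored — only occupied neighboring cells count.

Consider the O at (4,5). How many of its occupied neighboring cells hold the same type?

Occupied neighbors of (4,5): (3,5)=X, (5,5)=X, (4,4)=O.
Same type (O): 1 of 3.

1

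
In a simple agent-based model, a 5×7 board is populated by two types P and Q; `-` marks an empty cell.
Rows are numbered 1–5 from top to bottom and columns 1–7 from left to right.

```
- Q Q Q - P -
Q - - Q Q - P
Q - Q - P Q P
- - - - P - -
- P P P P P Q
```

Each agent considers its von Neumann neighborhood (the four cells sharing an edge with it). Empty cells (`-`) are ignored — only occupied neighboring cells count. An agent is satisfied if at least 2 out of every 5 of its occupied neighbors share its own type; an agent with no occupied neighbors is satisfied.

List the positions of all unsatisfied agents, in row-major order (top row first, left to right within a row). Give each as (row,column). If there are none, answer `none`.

(3,5), (3,6), (5,7)

Row 1: (1,2)Q 1/1 ✓ · (1,3)Q 2/2 ✓ · (1,4)Q 2/2 ✓ · (1,6)P 0/0 ✓
Row 2: (2,1)Q 1/1 ✓ · (2,4)Q 2/2 ✓ · (2,5)Q 1/2 ✓ · (2,7)P 1/1 ✓
Row 3: (3,1)Q 1/1 ✓ · (3,3)Q 0/0 ✓ · (3,5)P 1/3 ✗ · (3,6)Q 0/2 ✗ · (3,7)P 1/2 ✓
Row 4: (4,5)P 2/2 ✓
Row 5: (5,2)P 1/1 ✓ · (5,3)P 2/2 ✓ · (5,4)P 2/2 ✓ · (5,5)P 3/3 ✓ · (5,6)P 1/2 ✓ · (5,7)Q 0/1 ✗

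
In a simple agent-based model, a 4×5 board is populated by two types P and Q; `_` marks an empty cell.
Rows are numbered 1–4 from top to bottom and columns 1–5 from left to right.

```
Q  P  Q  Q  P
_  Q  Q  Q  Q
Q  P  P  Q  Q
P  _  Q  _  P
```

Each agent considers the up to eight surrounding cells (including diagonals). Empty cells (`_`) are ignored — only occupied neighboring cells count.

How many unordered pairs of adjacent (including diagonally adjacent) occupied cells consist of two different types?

Scan each occupied cell's neighbors to the right and below (and the two forward diagonals) so each pair is counted once.
Row 1: Q(1,1)–P(1,2)≠ Q(1,1)–Q(2,2)= P(1,2)–Q(1,3)≠ P(1,2)–Q(2,2)≠ P(1,2)–Q(2,3)≠ Q(1,3)–Q(1,4)= Q(1,3)–Q(2,3)= Q(1,3)–Q(2,4)= Q(1,3)–Q(2,2)= Q(1,4)–P(1,5)≠ Q(1,4)–Q(2,4)= Q(1,4)–Q(2,5)= Q(1,4)–Q(2,3)= P(1,5)–Q(2,5)≠ P(1,5)–Q(2,4)≠  → 7/15 unlike.
Row 2: Q(2,2)–Q(2,3)= Q(2,2)–P(3,2)≠ Q(2,2)–P(3,3)≠ Q(2,2)–Q(3,1)= Q(2,3)–Q(2,4)= Q(2,3)–P(3,3)≠ Q(2,3)–Q(3,4)= Q(2,3)–P(3,2)≠ Q(2,4)–Q(2,5)= Q(2,4)–Q(3,4)= Q(2,4)–Q(3,5)= Q(2,4)–P(3,3)≠ Q(2,5)–Q(3,5)= Q(2,5)–Q(3,4)=  → 5/14 unlike.
Row 3: Q(3,1)–P(3,2)≠ Q(3,1)–P(4,1)≠ P(3,2)–P(3,3)= P(3,2)–Q(4,3)≠ P(3,2)–P(4,1)= P(3,3)–Q(3,4)≠ P(3,3)–Q(4,3)≠ Q(3,4)–Q(3,5)= Q(3,4)–P(4,5)≠ Q(3,4)–Q(4,3)= Q(3,5)–P(4,5)≠  → 7/11 unlike.
Total adjacent occupied pairs: 40; unlike-type pairs: 19.

19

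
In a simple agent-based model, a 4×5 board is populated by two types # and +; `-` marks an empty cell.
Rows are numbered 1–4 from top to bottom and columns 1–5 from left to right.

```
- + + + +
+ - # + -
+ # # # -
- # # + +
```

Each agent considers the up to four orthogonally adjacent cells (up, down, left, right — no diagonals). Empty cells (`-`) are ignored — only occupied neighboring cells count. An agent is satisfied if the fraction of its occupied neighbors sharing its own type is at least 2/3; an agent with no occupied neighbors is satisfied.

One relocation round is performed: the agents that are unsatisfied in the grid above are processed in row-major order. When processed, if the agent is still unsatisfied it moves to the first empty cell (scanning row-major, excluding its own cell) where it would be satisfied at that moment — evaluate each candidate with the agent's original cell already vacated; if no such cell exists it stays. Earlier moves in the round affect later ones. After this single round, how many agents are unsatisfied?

Initially unsatisfied (in order): (2,3), (2,4), (3,1), (3,4), (4,4).
  (2,3): no empty cell satisfies it; stays.
  (2,4) → (1,1).
  (3,1) → (2,5).
  (3,4) → (4,1).
  (4,4) → (2,4).
Resulting grid:
+ + + + +
+ - # + +
- # # - -
# # # - +
Unsatisfied now: (2,3).

1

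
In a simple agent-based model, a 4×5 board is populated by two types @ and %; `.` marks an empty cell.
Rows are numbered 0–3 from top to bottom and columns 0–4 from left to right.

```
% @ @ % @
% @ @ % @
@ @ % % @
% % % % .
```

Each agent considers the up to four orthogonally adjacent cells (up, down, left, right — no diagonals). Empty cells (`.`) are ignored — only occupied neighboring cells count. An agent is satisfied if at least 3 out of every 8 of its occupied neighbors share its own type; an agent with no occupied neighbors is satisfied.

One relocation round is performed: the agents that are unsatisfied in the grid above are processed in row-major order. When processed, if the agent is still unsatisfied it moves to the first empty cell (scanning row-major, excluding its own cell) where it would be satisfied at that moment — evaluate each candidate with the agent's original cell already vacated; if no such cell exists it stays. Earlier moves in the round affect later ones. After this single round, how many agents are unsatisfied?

Initially unsatisfied (in order): (0,3), (1,0), (2,0).
  (0,3) → (3,4).
  (1,0): no empty cell satisfies it; stays.
  (2,0) → (0,3).
Resulting grid:
% @ @ @ @
% @ @ % @
. @ % % @
% % % % %
Unsatisfied now: (1,3), (2,1), (2,4).

3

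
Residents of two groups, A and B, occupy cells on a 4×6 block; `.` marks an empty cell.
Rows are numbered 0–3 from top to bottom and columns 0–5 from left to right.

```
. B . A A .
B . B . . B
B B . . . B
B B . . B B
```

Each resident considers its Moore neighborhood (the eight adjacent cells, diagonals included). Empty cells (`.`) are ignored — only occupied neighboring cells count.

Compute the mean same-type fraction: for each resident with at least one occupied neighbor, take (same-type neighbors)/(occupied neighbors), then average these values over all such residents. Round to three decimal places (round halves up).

(0,1)B 2/2
(0,3)A 1/2
(0,4)A 1/2
(1,0)B 3/3
(1,2)B 2/3
(1,5)B 1/2
(2,0)B 4/4
(2,1)B 5/5
(2,5)B 3/3
(3,0)B 3/3
(3,1)B 3/3
(3,4)B 2/2
(3,5)B 2/2
Sum over 13 residents: 2/2 + 1/2 + 1/2 + 3/3 + 2/3 + 1/2 + 4/4 + 5/5 + 3/3 + 3/3 + 3/3 + 2/2 + 2/2 = 67/6; mean = 67/6 ÷ 13 = 67/78 = 0.858974… → 0.859.

0.859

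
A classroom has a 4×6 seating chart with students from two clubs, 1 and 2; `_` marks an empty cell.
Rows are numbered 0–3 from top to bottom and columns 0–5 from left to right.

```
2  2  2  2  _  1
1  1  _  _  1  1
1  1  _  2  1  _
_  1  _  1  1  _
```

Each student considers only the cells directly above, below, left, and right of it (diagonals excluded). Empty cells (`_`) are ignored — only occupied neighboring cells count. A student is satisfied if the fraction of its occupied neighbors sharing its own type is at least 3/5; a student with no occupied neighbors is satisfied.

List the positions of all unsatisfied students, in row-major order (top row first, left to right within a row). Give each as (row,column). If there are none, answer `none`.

(0,0), (2,3), (3,3)

(0,0)2 1/2 unhappy
(0,1)2 2/3 ok
(0,2)2 2/2 ok
(0,3)2 1/1 ok
(0,5)1 1/1 ok
(1,0)1 2/3 ok
(1,1)1 2/3 ok
(1,4)1 2/2 ok
(1,5)1 2/2 ok
(2,0)1 2/2 ok
(2,1)1 3/3 ok
(2,3)2 0/2 unhappy
(2,4)1 2/3 ok
(3,1)1 1/1 ok
(3,3)1 1/2 unhappy
(3,4)1 2/2 ok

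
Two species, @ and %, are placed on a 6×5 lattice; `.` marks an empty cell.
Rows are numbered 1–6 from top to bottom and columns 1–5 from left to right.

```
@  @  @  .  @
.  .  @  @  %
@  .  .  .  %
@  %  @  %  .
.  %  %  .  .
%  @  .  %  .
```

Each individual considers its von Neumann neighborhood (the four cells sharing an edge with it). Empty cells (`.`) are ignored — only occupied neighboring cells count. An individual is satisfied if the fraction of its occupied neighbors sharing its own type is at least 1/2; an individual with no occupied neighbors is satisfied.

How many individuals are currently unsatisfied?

(1,1)@ 1/1 ok
(1,2)@ 2/2 ok
(1,3)@ 2/2 ok
(1,5)@ 0/1 unhappy
(2,3)@ 2/2 ok
(2,4)@ 1/2 ok
(2,5)% 1/3 unhappy
(3,1)@ 1/1 ok
(3,5)% 1/1 ok
(4,1)@ 1/2 ok
(4,2)% 1/3 unhappy
(4,3)@ 0/3 unhappy
(4,4)% 0/1 unhappy
(5,2)% 2/3 ok
(5,3)% 1/2 ok
(6,1)% 0/1 unhappy
(6,2)@ 0/2 unhappy
(6,4)% 0/0 ok
Unsatisfied: (1,5), (2,5), (4,2), (4,3), (4,4), (6,1), (6,2) — 7 in total.

7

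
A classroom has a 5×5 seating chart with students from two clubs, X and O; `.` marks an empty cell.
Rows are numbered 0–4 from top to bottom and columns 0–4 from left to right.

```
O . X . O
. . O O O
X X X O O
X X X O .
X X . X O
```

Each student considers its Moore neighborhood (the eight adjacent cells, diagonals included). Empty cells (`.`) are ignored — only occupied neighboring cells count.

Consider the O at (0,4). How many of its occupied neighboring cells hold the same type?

Occupied neighbors of (0,4): (1,3)=O, (1,4)=O.
Same type (O): 2 of 2.

2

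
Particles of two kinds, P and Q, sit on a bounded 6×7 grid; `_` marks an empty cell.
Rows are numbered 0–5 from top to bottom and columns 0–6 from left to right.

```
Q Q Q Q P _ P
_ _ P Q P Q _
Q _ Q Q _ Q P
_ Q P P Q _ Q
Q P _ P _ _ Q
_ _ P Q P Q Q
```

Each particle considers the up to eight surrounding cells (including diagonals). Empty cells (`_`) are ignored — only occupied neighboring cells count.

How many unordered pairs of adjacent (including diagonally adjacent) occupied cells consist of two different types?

31

Scan each occupied cell's neighbors to the right and below (and the two forward diagonals) so each pair is counted once.
Row 0: Q(0,0)–Q(0,1)= Q(0,1)–Q(0,2)= Q(0,1)–P(1,2)≠ Q(0,2)–Q(0,3)= Q(0,2)–P(1,2)≠ Q(0,2)–Q(1,3)= Q(0,3)–P(0,4)≠ Q(0,3)–Q(1,3)= Q(0,3)–P(1,4)≠ Q(0,3)–P(1,2)≠ P(0,4)–P(1,4)= P(0,4)–Q(1,5)≠ P(0,4)–Q(1,3)≠ P(0,6)–Q(1,5)≠  → 8/14 unlike.
Row 1: P(1,2)–Q(1,3)≠ P(1,2)–Q(2,2)≠ P(1,2)–Q(2,3)≠ Q(1,3)–P(1,4)≠ Q(1,3)–Q(2,3)= Q(1,3)–Q(2,2)= P(1,4)–Q(1,5)≠ P(1,4)–Q(2,5)≠ P(1,4)–Q(2,3)≠ Q(1,5)–Q(2,5)= Q(1,5)–P(2,6)≠  → 8/11 unlike.
Row 2: Q(2,0)–Q(3,1)= Q(2,2)–Q(2,3)= Q(2,2)–P(3,2)≠ Q(2,2)–P(3,3)≠ Q(2,2)–Q(3,1)= Q(2,3)–P(3,3)≠ Q(2,3)–Q(3,4)= Q(2,3)–P(3,2)≠ Q(2,5)–P(2,6)≠ Q(2,5)–Q(3,6)= Q(2,5)–Q(3,4)= P(2,6)–Q(3,6)≠  → 6/12 unlike.
Row 3: Q(3,1)–P(3,2)≠ Q(3,1)–P(4,1)≠ Q(3,1)–Q(4,0)= P(3,2)–P(3,3)= P(3,2)–P(4,3)= P(3,2)–P(4,1)= P(3,3)–Q(3,4)≠ P(3,3)–P(4,3)= Q(3,4)–P(4,3)≠ Q(3,6)–Q(4,6)=  → 4/10 unlike.
Row 4: Q(4,0)–P(4,1)≠ P(4,1)–P(5,2)= P(4,3)–Q(5,3)≠ P(4,3)–P(5,4)= P(4,3)–P(5,2)= Q(4,6)–Q(5,6)= Q(4,6)–Q(5,5)=  → 2/7 unlike.
Row 5: P(5,2)–Q(5,3)≠ Q(5,3)–P(5,4)≠ P(5,4)–Q(5,5)≠ Q(5,5)–Q(5,6)=  → 3/4 unlike.
Total adjacent occupied pairs: 58; unlike-type pairs: 31.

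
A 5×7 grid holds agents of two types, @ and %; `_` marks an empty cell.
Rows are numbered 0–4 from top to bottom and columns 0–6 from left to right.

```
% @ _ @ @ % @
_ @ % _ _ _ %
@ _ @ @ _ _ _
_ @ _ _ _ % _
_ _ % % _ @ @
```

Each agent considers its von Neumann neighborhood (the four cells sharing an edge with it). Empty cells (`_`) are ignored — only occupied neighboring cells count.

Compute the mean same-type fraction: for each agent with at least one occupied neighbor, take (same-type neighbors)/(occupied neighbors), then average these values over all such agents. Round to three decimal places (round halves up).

0.469

Row 0: (0,0)% 0/1 · (0,1)@ 1/2 · (0,3)@ 1/1 · (0,4)@ 1/2 · (0,5)% 0/2 · (0,6)@ 0/2
Row 1: (1,1)@ 1/2 · (1,2)% 0/2 · (1,6)% 0/1
Row 2: (2,0)@ — no occupied neighbors · (2,2)@ 1/2 · (2,3)@ 1/1
Row 3: (3,1)@ — no occupied neighbors · (3,5)% 0/1
Row 4: (4,2)% 1/1 · (4,3)% 1/1 · (4,5)@ 1/2 · (4,6)@ 1/1
Sum over 16 agents: 0/1 + 1/2 + 1/1 + 1/2 + 0/2 + 0/2 + 1/2 + 0/2 + 0/1 + 1/2 + 1/1 + 0/1 + 1/1 + 1/1 + 1/2 + 1/1 = 15/2; mean = 15/2 ÷ 16 = 15/32 = 0.46875 → 0.469.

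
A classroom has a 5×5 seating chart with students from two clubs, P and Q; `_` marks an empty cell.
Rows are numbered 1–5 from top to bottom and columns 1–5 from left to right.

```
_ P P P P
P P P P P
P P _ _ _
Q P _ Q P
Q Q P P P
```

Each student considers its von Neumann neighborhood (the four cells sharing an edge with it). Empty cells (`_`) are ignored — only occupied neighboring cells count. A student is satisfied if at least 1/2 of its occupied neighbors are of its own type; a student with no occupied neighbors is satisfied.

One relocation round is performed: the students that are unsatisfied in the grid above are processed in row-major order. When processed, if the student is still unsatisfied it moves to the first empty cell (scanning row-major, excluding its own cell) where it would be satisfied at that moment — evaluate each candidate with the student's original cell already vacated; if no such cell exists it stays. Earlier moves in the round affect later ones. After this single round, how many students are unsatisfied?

2

Initially unsatisfied (in order): (4,1), (4,2), (4,4), (5,2).
  (4,1) → (3,4).
  (4,2): now satisfied by earlier moves; stays.
  (4,4): no empty cell satisfies it; stays.
  (5,2): no empty cell satisfies it; stays.
Resulting grid:
_ P P P P
P P P P P
P P _ Q _
_ P _ Q P
Q Q P P P
Unsatisfied now: (4,4), (5,2).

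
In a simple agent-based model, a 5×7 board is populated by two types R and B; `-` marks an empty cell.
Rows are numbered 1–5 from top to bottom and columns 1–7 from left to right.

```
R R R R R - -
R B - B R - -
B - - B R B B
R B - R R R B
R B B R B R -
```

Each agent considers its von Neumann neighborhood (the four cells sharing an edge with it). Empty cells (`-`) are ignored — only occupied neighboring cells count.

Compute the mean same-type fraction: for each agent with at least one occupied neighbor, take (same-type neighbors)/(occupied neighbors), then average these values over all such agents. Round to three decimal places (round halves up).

0.522

(1,1)R 2/2
(1,2)R 2/3
(1,3)R 2/2
(1,4)R 2/3
(1,5)R 2/2
(2,1)R 1/3
(2,2)B 0/2
(2,4)B 1/3
(2,5)R 2/3
(3,1)B 0/2
(3,4)B 1/3
(3,5)R 2/4
(3,6)B 1/3
(3,7)B 2/2
(4,1)R 1/3
(4,2)B 1/2
(4,4)R 2/3
(4,5)R 3/4
(4,6)R 2/4
(4,7)B 1/2
(5,1)R 1/2
(5,2)B 2/3
(5,3)B 1/2
(5,4)R 1/3
(5,5)B 0/3
(5,6)R 1/2
Sum over 26 agents: 2/2 + 2/3 + 2/2 + 2/3 + 2/2 + 1/3 + 0/2 + 1/3 + 2/3 + 0/2 + 1/3 + 2/4 + 1/3 + 2/2 + 1/3 + 1/2 + 2/3 + 3/4 + 2/4 + 1/2 + 1/2 + 2/3 + 1/2 + 1/3 + 0/3 + 1/2 = 163/12; mean = 163/12 ÷ 26 = 163/312 = 0.522435… → 0.522.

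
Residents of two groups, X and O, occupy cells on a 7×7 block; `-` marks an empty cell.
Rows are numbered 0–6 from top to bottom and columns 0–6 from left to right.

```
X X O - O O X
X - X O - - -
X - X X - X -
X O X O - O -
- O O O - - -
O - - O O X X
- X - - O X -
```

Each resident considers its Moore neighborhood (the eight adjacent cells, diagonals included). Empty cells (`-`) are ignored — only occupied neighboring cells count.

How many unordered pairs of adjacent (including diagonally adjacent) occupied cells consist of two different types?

23

Scan each occupied cell's neighbors to the right and below (and the two forward diagonals) so each pair is counted once.
Row 0: X(0,0)–X(0,1)= X(0,0)–X(1,0)= X(0,1)–O(0,2)≠ X(0,1)–X(1,2)= X(0,1)–X(1,0)= O(0,2)–X(1,2)≠ O(0,2)–O(1,3)= O(0,4)–O(0,5)= O(0,4)–O(1,3)= O(0,5)–X(0,6)≠  → 3/10 unlike.
Row 1: X(1,0)–X(2,0)= X(1,2)–O(1,3)≠ X(1,2)–X(2,2)= X(1,2)–X(2,3)= O(1,3)–X(2,3)≠ O(1,3)–X(2,2)≠  → 3/6 unlike.
Row 2: X(2,0)–X(3,0)= X(2,0)–O(3,1)≠ X(2,2)–X(2,3)= X(2,2)–X(3,2)= X(2,2)–O(3,3)≠ X(2,2)–O(3,1)≠ X(2,3)–O(3,3)≠ X(2,3)–X(3,2)= X(2,5)–O(3,5)≠  → 5/9 unlike.
Row 3: X(3,0)–O(3,1)≠ X(3,0)–O(4,1)≠ O(3,1)–X(3,2)≠ O(3,1)–O(4,1)= O(3,1)–O(4,2)= X(3,2)–O(3,3)≠ X(3,2)–O(4,2)≠ X(3,2)–O(4,3)≠ X(3,2)–O(4,1)≠ O(3,3)–O(4,3)= O(3,3)–O(4,2)=  → 7/11 unlike.
Row 4: O(4,1)–O(4,2)= O(4,1)–O(5,0)= O(4,2)–O(4,3)= O(4,2)–O(5,3)= O(4,3)–O(5,3)= O(4,3)–O(5,4)=  → 0/6 unlike.
Row 5: O(5,0)–X(6,1)≠ O(5,3)–O(5,4)= O(5,3)–O(6,4)= O(5,4)–X(5,5)≠ O(5,4)–O(6,4)= O(5,4)–X(6,5)≠ X(5,5)–X(5,6)= X(5,5)–X(6,5)= X(5,5)–O(6,4)≠ X(5,6)–X(6,5)=  → 4/10 unlike.
Row 6: O(6,4)–X(6,5)≠  → 1/1 unlike.
Total adjacent occupied pairs: 53; unlike-type pairs: 23.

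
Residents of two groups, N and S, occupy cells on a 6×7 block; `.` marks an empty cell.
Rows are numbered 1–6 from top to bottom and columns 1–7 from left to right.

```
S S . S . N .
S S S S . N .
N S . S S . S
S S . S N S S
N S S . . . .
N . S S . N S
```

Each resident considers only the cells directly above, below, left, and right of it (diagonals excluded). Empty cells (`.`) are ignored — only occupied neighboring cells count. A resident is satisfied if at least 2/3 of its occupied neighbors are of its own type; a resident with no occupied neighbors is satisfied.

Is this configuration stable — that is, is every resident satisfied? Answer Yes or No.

Row 1: (1,1)S 2/2 satisfied · (1,2)S 2/2 satisfied · (1,4)S 1/1 satisfied · (1,6)N 1/1 satisfied
Row 2: (2,1)S 2/3 satisfied · (2,2)S 4/4 satisfied · (2,3)S 2/2 satisfied · (2,4)S 3/3 satisfied · (2,6)N 1/1 satisfied
Row 3: (3,1)N 0/3 not · (3,2)S 2/3 satisfied · (3,4)S 3/3 satisfied · (3,5)S 1/2 not · (3,7)S 1/1 satisfied
Row 4: (4,1)S 1/3 not · (4,2)S 3/3 satisfied · (4,4)S 1/2 not · (4,5)N 0/3 not · (4,6)S 1/2 not · (4,7)S 2/2 satisfied
Row 5: (5,1)N 1/3 not · (5,2)S 2/3 satisfied · (5,3)S 2/2 satisfied
Row 6: (6,1)N 1/1 satisfied · (6,3)S 2/2 satisfied · (6,4)S 1/1 satisfied · (6,6)N 0/1 not · (6,7)S 0/1 not
For instance (3,1) has only 0/3 same-type neighbors, below 2/3.

No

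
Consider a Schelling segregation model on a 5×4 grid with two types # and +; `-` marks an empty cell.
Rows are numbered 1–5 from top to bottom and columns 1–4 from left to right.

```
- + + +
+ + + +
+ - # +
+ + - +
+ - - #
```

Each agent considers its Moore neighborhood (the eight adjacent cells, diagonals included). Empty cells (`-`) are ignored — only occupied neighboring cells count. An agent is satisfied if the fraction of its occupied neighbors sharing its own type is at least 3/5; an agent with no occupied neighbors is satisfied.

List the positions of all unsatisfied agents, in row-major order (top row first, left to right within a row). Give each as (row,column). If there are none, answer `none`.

(3,3), (4,4), (5,4)

(1,2)+ 4/4 satisfied
(1,3)+ 5/5 satisfied
(1,4)+ 3/3 satisfied
(2,1)+ 3/3 satisfied
(2,2)+ 5/6 satisfied
(2,3)+ 6/7 satisfied
(2,4)+ 4/5 satisfied
(3,1)+ 4/4 satisfied
(3,3)# 0/6 not
(3,4)+ 3/4 satisfied
(4,1)+ 3/3 satisfied
(4,2)+ 3/4 satisfied
(4,4)+ 1/3 not
(5,1)+ 2/2 satisfied
(5,4)# 0/1 not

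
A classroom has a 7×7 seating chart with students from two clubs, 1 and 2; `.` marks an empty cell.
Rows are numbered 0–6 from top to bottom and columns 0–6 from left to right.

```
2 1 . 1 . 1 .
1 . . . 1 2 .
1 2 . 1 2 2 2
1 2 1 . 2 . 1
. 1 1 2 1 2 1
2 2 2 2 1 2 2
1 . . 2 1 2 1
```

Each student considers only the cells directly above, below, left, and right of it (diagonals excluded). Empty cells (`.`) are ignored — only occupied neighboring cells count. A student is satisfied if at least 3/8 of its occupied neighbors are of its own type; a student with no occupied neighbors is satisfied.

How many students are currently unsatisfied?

17

Row 0: (0,0)2 0/2 ✗ · (0,1)1 0/1 ✗ · (0,3)1 0/0 ✓ · (0,5)1 0/1 ✗
Row 1: (1,0)1 1/2 ✓ · (1,4)1 0/2 ✗ · (1,5)2 1/3 ✗
Row 2: (2,0)1 2/3 ✓ · (2,1)2 1/2 ✓ · (2,3)1 0/1 ✗ · (2,4)2 2/4 ✓ · (2,5)2 3/3 ✓ · (2,6)2 1/2 ✓
Row 3: (3,0)1 1/2 ✓ · (3,1)2 1/4 ✗ · (3,2)1 1/2 ✓ · (3,4)2 1/2 ✓ · (3,6)1 1/2 ✓
Row 4: (4,1)1 1/3 ✗ · (4,2)1 2/4 ✓ · (4,3)2 1/3 ✗ · (4,4)1 1/4 ✗ · (4,5)2 1/3 ✗ · (4,6)1 1/3 ✗
Row 5: (5,0)2 1/2 ✓ · (5,1)2 2/3 ✓ · (5,2)2 2/3 ✓ · (5,3)2 3/4 ✓ · (5,4)1 2/4 ✓ · (5,5)2 3/4 ✓ · (5,6)2 1/3 ✗
Row 6: (6,0)1 0/1 ✗ · (6,3)2 1/2 ✓ · (6,4)1 1/3 ✗ · (6,5)2 1/3 ✗ · (6,6)1 0/2 ✗
Unsatisfied: (0,0), (0,1), (0,5), (1,4), (1,5), (2,3), (3,1), (4,1), (4,3), (4,4), (4,5), (4,6), (5,6), (6,0), (6,4), (6,5), (6,6) — 17 in total.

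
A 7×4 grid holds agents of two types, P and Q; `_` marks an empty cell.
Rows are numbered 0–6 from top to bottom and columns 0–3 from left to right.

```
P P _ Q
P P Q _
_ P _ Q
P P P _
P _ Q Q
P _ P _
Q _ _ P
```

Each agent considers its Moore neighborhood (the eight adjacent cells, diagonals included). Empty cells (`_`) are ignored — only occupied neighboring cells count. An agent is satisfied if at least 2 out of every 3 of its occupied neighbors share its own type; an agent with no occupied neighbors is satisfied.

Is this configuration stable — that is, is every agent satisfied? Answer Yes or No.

No

(0,0)P 3/3 ✓
(0,1)P 3/4 ✓
(0,3)Q 1/1 ✓
(1,0)P 4/4 ✓
(1,1)P 4/5 ✓
(1,2)Q 2/5 ✗
(2,1)P 5/6 ✓
(2,3)Q 1/2 ✗
(3,0)P 3/3 ✓
(3,1)P 4/5 ✓
(3,2)P 2/5 ✗
(4,0)P 3/3 ✓
(4,2)Q 1/4 ✗
(4,3)Q 1/3 ✗
(5,0)P 1/2 ✗
(5,2)P 1/3 ✗
(6,0)Q 0/1 ✗
(6,3)P 1/1 ✓
For instance (1,2) has only 2/5 same-type neighbors, below 2/3.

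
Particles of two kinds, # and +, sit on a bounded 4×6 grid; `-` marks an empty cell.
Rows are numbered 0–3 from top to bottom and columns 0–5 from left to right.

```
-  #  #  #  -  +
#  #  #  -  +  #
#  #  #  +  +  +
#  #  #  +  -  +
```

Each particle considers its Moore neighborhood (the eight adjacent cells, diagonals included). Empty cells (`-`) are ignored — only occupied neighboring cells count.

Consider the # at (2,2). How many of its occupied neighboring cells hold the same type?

5

Occupied neighbors of (2,2): (1,1)=#, (1,2)=#, (2,1)=#, (2,3)=+, (3,1)=#, (3,2)=#, (3,3)=+.
Same type (#): 5 of 7.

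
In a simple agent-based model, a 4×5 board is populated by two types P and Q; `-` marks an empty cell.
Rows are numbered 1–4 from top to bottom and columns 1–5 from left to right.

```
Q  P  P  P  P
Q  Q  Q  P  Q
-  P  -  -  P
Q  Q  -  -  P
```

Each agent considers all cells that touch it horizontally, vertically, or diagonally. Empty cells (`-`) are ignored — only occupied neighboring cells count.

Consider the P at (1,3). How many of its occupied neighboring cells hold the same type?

3

Occupied neighbors of (1,3): (1,2)=P, (1,4)=P, (2,2)=Q, (2,3)=Q, (2,4)=P.
Same type (P): 3 of 5.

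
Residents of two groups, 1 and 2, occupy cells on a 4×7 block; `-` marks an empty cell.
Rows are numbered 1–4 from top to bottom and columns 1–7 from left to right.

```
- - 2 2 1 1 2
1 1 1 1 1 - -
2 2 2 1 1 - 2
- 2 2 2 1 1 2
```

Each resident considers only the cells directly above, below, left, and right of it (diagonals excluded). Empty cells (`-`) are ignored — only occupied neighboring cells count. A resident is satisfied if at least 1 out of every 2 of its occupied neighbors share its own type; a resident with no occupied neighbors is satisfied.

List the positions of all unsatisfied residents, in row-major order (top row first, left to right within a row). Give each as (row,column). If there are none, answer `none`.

(1,4), (1,7), (4,4)

(1,3)2 1/2 ok
(1,4)2 1/3 unhappy
(1,5)1 2/3 ok
(1,6)1 1/2 ok
(1,7)2 0/1 unhappy
(2,1)1 1/2 ok
(2,2)1 2/3 ok
(2,3)1 2/4 ok
(2,4)1 3/4 ok
(2,5)1 3/3 ok
(3,1)2 1/2 ok
(3,2)2 3/4 ok
(3,3)2 2/4 ok
(3,4)1 2/4 ok
(3,5)1 3/3 ok
(3,7)2 1/1 ok
(4,2)2 2/2 ok
(4,3)2 3/3 ok
(4,4)2 1/3 unhappy
(4,5)1 2/3 ok
(4,6)1 1/2 ok
(4,7)2 1/2 ok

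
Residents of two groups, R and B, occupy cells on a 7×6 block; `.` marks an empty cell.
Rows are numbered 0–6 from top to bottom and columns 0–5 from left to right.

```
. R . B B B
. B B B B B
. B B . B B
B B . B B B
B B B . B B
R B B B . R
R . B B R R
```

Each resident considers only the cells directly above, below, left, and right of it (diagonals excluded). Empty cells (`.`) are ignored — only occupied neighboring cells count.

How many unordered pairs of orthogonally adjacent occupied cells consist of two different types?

Scan each occupied cell's neighbors to the right and below so each pair is counted once.
From row 0: 1 unlike of 6 pairs (running 1/6).
From row 1: 0 unlike of 8 pairs (running 1/14).
From row 2: 0 unlike of 5 pairs (running 1/19).
From row 3: 0 unlike of 7 pairs (running 1/26).
From row 4: 2 unlike of 7 pairs (running 3/33).
From row 5: 1 unlike of 7 pairs (running 4/40).
From row 6: 1 unlike of 3 pairs (running 5/43).
Total adjacent occupied pairs: 43; unlike-type pairs: 5.

5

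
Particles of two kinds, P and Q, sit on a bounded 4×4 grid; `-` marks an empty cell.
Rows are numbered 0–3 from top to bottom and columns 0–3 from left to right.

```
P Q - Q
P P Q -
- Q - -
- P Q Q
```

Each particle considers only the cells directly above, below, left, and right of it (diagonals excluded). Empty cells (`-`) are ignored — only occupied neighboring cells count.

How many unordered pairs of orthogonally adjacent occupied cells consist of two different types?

6

Scan each occupied cell's neighbors to the right and below so each pair is counted once.
From row 0: 2 unlike of 3 pairs (running 2/3).
From row 1: 2 unlike of 3 pairs (running 4/6).
From row 2: 1 unlike of 1 pairs (running 5/7).
From row 3: 1 unlike of 2 pairs (running 6/9).
Total adjacent occupied pairs: 9; unlike-type pairs: 6.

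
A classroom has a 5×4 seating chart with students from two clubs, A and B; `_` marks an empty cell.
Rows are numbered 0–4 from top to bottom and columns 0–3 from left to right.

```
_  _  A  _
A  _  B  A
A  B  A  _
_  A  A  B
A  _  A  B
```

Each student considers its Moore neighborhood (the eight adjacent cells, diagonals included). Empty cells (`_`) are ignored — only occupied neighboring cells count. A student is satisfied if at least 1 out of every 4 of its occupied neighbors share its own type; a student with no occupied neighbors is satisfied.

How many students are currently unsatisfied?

Row 0: (0,2)A 1/2 ok
Row 1: (1,0)A 1/2 ok · (1,2)B 1/4 ok · (1,3)A 2/3 ok
Row 2: (2,0)A 2/3 ok · (2,1)B 1/6 unhappy · (2,2)A 3/6 ok
Row 3: (3,1)A 5/6 ok · (3,2)A 3/6 ok · (3,3)B 1/4 ok
Row 4: (4,0)A 1/1 ok · (4,2)A 2/4 ok · (4,3)B 1/3 ok
Unsatisfied: (2,1) — 1 in total.

1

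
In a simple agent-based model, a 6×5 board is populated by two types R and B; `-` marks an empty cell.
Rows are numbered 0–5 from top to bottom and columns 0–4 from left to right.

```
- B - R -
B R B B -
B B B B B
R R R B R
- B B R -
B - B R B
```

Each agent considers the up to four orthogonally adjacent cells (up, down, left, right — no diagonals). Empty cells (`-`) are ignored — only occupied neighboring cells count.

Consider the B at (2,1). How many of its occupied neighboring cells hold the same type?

Occupied neighbors of (2,1): (1,1)=R, (3,1)=R, (2,0)=B, (2,2)=B.
Same type (B): 2 of 4.

2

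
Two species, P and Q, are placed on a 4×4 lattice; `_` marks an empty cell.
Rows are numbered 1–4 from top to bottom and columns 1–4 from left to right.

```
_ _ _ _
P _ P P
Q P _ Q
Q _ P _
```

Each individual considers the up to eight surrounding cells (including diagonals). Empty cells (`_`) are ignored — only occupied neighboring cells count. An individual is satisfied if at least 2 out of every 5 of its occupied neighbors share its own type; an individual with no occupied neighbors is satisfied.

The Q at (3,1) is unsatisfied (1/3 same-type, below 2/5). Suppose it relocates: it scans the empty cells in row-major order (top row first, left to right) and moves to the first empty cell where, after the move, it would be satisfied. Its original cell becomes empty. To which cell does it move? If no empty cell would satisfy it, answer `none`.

(4,4)

Vacating (3,1). Empty cells in order:
  (1,1): 0/1 same-type → still unsatisfied.
  (1,2): 0/2 same-type → still unsatisfied.
  (1,3): 0/2 same-type → still unsatisfied.
  (1,4): 0/2 same-type → still unsatisfied.
  (2,2): 0/3 same-type → still unsatisfied.
  (3,3): 1/5 same-type → still unsatisfied.
  (4,2): 1/3 same-type → still unsatisfied.
  (4,4): 1/2 same-type → satisfied — stop here.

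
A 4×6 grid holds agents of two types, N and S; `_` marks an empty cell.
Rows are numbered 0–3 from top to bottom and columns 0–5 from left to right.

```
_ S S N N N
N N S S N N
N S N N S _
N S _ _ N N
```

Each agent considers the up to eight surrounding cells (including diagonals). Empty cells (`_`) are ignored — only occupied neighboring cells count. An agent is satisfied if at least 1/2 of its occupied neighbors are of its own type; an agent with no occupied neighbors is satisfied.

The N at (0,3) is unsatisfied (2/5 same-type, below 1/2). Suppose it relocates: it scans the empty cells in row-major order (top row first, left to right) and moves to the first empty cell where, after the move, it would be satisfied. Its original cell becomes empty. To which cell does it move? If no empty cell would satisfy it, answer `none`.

(0,0)

Vacating (0,3). Empty cells in order:
  (0,0): 2/3 same-type → satisfied — stop here.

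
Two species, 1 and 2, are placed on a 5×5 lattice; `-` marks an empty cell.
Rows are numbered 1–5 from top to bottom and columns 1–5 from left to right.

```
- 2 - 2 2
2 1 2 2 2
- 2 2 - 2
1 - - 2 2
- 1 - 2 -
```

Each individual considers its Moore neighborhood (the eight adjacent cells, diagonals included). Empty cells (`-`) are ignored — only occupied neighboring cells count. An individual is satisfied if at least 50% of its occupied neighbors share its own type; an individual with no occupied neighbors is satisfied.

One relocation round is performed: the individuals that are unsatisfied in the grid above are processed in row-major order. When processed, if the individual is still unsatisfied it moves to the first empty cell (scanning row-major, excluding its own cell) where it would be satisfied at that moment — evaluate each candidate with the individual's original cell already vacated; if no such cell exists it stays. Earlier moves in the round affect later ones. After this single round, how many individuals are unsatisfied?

Initially unsatisfied (in order): (2,2).
  (2,2) → (4,2).
Resulting grid:
- 2 - 2 2
2 - 2 2 2
- 2 2 - 2
1 1 - 2 2
- 1 - 2 -
All satisfied now.

0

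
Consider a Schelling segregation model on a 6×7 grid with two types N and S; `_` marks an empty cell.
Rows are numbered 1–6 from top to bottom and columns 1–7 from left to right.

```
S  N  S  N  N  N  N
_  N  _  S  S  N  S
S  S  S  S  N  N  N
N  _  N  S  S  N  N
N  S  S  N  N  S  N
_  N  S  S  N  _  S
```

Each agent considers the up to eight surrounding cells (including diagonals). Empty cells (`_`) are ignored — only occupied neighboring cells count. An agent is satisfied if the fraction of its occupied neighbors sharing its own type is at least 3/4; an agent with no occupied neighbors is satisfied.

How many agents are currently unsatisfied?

33

(1,1)S 0/2 not
(1,2)N 1/3 not
(1,3)S 1/4 not
(1,4)N 1/4 not
(1,5)N 3/5 not
(1,6)N 3/5 not
(1,7)N 2/3 not
(2,2)N 1/6 not
(2,4)S 4/7 not
(2,5)S 2/8 not
(2,6)N 6/8 satisfied
(2,7)S 0/5 not
(3,1)S 1/3 not
(3,2)S 2/5 not
(3,3)S 4/6 not
(3,4)S 5/7 not
(3,5)N 3/8 not
(3,6)N 5/8 not
(3,7)N 4/5 satisfied
(4,1)N 1/4 not
(4,3)N 1/7 not
(4,4)S 4/8 not
(4,5)S 3/8 not
(4,6)N 6/8 satisfied
(4,7)N 4/5 satisfied
(5,1)N 2/3 not
(5,2)S 2/6 not
(5,3)S 4/7 not
(5,4)N 3/8 not
(5,5)N 3/7 not
(5,6)S 2/7 not
(5,7)N 2/4 not
(6,2)N 1/4 not
(6,3)S 3/5 not
(6,4)S 2/5 not
(6,5)N 2/4 not
(6,7)S 1/2 not
Unsatisfied: (1,1), (1,2), (1,3), (1,4), (1,5), (1,6), (1,7), (2,2), (2,4), (2,5), (2,7), (3,1), (3,2), (3,3), (3,4), (3,5), (3,6), (4,1), (4,3), (4,4), (4,5), (5,1), (5,2), (5,3), (5,4), (5,5), (5,6), (5,7), (6,2), (6,3), (6,4), (6,5), (6,7) — 33 in total.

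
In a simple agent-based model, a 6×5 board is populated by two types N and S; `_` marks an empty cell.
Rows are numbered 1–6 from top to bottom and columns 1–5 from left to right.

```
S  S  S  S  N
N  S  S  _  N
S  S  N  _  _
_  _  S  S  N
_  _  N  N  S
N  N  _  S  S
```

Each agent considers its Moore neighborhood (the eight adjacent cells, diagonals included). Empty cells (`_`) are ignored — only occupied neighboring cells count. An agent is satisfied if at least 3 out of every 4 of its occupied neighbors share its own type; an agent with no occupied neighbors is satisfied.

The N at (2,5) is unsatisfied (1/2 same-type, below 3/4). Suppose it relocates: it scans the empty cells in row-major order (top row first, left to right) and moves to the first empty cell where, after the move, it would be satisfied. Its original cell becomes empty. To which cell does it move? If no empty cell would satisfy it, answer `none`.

(5,1)

Vacating (2,5). Empty cells in order:
  (2,4): 2/5 same-type → still unsatisfied.
  (3,4): 2/5 same-type → still unsatisfied.
  (3,5): 1/2 same-type → still unsatisfied.
  (4,1): 0/2 same-type → still unsatisfied.
  (4,2): 2/5 same-type → still unsatisfied.
  (5,1): 2/2 same-type → satisfied — stop here.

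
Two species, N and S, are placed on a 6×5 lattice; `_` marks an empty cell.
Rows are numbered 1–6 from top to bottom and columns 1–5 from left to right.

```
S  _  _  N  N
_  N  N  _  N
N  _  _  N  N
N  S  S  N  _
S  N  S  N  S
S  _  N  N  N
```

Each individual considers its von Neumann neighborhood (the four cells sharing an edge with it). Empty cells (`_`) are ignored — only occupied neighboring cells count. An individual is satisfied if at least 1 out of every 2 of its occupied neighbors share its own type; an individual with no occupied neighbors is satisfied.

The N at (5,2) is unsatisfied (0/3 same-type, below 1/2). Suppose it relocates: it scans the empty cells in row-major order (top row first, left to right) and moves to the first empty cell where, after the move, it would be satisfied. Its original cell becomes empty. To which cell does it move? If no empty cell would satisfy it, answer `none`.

(1,2)

Vacating (5,2). Empty cells in order:
  (1,2): 1/2 same-type → satisfied — stop here.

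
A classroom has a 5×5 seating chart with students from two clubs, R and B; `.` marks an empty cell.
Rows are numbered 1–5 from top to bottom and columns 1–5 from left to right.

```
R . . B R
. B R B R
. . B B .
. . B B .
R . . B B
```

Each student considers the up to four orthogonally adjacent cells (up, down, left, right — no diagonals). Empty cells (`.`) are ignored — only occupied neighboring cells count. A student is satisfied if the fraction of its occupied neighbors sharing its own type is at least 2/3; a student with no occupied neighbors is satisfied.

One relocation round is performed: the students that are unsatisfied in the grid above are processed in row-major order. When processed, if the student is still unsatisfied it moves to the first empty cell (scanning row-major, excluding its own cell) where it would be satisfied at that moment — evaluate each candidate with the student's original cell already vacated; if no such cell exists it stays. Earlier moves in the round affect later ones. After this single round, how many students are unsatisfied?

0

Initially unsatisfied (in order): (1,4), (1,5), (2,2), (2,3), (2,4), (2,5).
  (1,4) → (3,1).
  (1,5): now satisfied by earlier moves; stays.
  (2,2) → (3,2).
  (2,3) → (1,2).
  (2,4) → (2,3).
  (2,5): now satisfied by earlier moves; stays.
Resulting grid:
R R . . R
. . B . R
B B B B .
. . B B .
R . . B B
All satisfied now.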